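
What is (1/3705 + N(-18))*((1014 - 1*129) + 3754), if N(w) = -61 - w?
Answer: -739057646/3705 ≈ -1.9948e+5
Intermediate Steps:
(1/3705 + N(-18))*((1014 - 1*129) + 3754) = (1/3705 + (-61 - 1*(-18)))*((1014 - 1*129) + 3754) = (1/3705 + (-61 + 18))*((1014 - 129) + 3754) = (1/3705 - 43)*(885 + 3754) = -159314/3705*4639 = -739057646/3705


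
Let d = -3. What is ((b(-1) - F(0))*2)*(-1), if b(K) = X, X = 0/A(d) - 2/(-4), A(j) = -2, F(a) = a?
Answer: -1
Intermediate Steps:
X = 1/2 (X = 0/(-2) - 2/(-4) = 0*(-1/2) - 2*(-1/4) = 0 + 1/2 = 1/2 ≈ 0.50000)
b(K) = 1/2
((b(-1) - F(0))*2)*(-1) = ((1/2 - 1*0)*2)*(-1) = ((1/2 + 0)*2)*(-1) = ((1/2)*2)*(-1) = 1*(-1) = -1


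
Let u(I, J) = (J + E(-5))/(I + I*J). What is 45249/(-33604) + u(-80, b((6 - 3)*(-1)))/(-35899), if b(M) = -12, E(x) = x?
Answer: -357366504403/265396999120 ≈ -1.3465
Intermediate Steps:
u(I, J) = (-5 + J)/(I + I*J) (u(I, J) = (J - 5)/(I + I*J) = (-5 + J)/(I + I*J))
45249/(-33604) + u(-80, b((6 - 3)*(-1)))/(-35899) = 45249/(-33604) + ((-5 - 12)/((-80)*(1 - 12)))/(-35899) = 45249*(-1/33604) - 1/80*(-17)/(-11)*(-1/35899) = -45249/33604 - 1/80*(-1/11)*(-17)*(-1/35899) = -45249/33604 - 17/880*(-1/35899) = -45249/33604 + 17/31591120 = -357366504403/265396999120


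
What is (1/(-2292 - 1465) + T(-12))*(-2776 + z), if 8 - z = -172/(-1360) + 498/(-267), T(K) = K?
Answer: 754786623139/22737364 ≈ 33196.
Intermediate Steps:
z = 294693/30260 (z = 8 - (-172/(-1360) + 498/(-267)) = 8 - (-172*(-1/1360) + 498*(-1/267)) = 8 - (43/340 - 166/89) = 8 - 1*(-52613/30260) = 8 + 52613/30260 = 294693/30260 ≈ 9.7387)
(1/(-2292 - 1465) + T(-12))*(-2776 + z) = (1/(-2292 - 1465) - 12)*(-2776 + 294693/30260) = (1/(-3757) - 12)*(-83707067/30260) = (-1/3757 - 12)*(-83707067/30260) = -45085/3757*(-83707067/30260) = 754786623139/22737364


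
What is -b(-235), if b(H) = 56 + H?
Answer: 179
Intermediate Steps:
-b(-235) = -(56 - 235) = -1*(-179) = 179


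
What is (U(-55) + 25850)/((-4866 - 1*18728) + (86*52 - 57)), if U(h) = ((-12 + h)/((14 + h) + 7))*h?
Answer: -875215/652086 ≈ -1.3422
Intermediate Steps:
U(h) = h*(-12 + h)/(21 + h) (U(h) = ((-12 + h)/(21 + h))*h = h*(-12 + h)/(21 + h))
(U(-55) + 25850)/((-4866 - 1*18728) + (86*52 - 57)) = (-55*(-12 - 55)/(21 - 55) + 25850)/((-4866 - 1*18728) + (86*52 - 57)) = (-55*(-67)/(-34) + 25850)/((-4866 - 18728) + (4472 - 57)) = (-55*(-1/34)*(-67) + 25850)/(-23594 + 4415) = (-3685/34 + 25850)/(-19179) = (875215/34)*(-1/19179) = -875215/652086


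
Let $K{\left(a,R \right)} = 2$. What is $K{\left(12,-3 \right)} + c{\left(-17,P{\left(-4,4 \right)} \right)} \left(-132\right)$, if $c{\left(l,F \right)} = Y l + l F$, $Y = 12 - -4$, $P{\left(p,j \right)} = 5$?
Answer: $47126$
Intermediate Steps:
$Y = 16$ ($Y = 12 + 4 = 16$)
$c{\left(l,F \right)} = 16 l + F l$ ($c{\left(l,F \right)} = 16 l + l F = 16 l + F l$)
$K{\left(12,-3 \right)} + c{\left(-17,P{\left(-4,4 \right)} \right)} \left(-132\right) = 2 + - 17 \left(16 + 5\right) \left(-132\right) = 2 + \left(-17\right) 21 \left(-132\right) = 2 - -47124 = 2 + 47124 = 47126$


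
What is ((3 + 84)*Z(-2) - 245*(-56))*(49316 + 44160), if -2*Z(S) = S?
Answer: 1290623132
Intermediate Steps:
Z(S) = -S/2
((3 + 84)*Z(-2) - 245*(-56))*(49316 + 44160) = ((3 + 84)*(-½*(-2)) - 245*(-56))*(49316 + 44160) = (87*1 + 13720)*93476 = (87 + 13720)*93476 = 13807*93476 = 1290623132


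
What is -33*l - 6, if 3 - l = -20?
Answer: -765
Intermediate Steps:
l = 23 (l = 3 - 1*(-20) = 3 + 20 = 23)
-33*l - 6 = -33*23 - 6 = -759 - 6 = -765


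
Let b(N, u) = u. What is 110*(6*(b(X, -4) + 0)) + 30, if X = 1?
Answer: -2610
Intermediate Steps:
110*(6*(b(X, -4) + 0)) + 30 = 110*(6*(-4 + 0)) + 30 = 110*(6*(-4)) + 30 = 110*(-24) + 30 = -2640 + 30 = -2610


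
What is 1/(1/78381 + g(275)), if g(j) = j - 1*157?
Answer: 78381/9248959 ≈ 0.0084746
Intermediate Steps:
g(j) = -157 + j (g(j) = j - 157 = -157 + j)
1/(1/78381 + g(275)) = 1/(1/78381 + (-157 + 275)) = 1/(1/78381 + 118) = 1/(9248959/78381) = 78381/9248959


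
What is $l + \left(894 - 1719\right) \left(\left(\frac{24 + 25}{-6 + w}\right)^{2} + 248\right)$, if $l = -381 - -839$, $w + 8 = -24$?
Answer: $- \frac{296761873}{1444} \approx -2.0551 \cdot 10^{5}$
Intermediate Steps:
$w = -32$ ($w = -8 - 24 = -32$)
$l = 458$ ($l = -381 + 839 = 458$)
$l + \left(894 - 1719\right) \left(\left(\frac{24 + 25}{-6 + w}\right)^{2} + 248\right) = 458 + \left(894 - 1719\right) \left(\left(\frac{24 + 25}{-6 - 32}\right)^{2} + 248\right) = 458 - 825 \left(\left(\frac{49}{-38}\right)^{2} + 248\right) = 458 - 825 \left(\left(49 \left(- \frac{1}{38}\right)\right)^{2} + 248\right) = 458 - 825 \left(\left(- \frac{49}{38}\right)^{2} + 248\right) = 458 - 825 \left(\frac{2401}{1444} + 248\right) = 458 - \frac{297423225}{1444} = - \frac{296761873}{1444}$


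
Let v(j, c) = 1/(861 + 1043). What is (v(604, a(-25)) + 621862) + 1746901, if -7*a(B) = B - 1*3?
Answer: 4510124753/1904 ≈ 2.3688e+6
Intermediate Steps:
a(B) = 3/7 - B/7 (a(B) = -(B - 1*3)/7 = -(B - 3)/7 = -(-3 + B)/7 = 3/7 - B/7)
v(j, c) = 1/1904
(v(604, a(-25)) + 621862) + 1746901 = (1/1904 + 621862) + 1746901 = 1184025249/1904 + 1746901 = 4510124753/1904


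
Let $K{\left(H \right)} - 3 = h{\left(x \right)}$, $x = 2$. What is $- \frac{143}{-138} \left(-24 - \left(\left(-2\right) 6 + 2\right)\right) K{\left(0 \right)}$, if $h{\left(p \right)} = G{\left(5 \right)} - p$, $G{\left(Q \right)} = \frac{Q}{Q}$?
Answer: $- \frac{2002}{69} \approx -29.014$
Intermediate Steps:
$G{\left(Q \right)} = 1$
$h{\left(p \right)} = 1 - p$
$K{\left(H \right)} = 2$ ($K{\left(H \right)} = 3 + \left(1 - 2\right) = 3 - 1 = 2$)
$- \frac{143}{-138} \left(-24 - \left(\left(-2\right) 6 + 2\right)\right) K{\left(0 \right)} = - \frac{143}{-138} \left(-24 - \left(\left(-2\right) 6 + 2\right)\right) 2 = \left(-143\right) \left(- \frac{1}{138}\right) \left(-24 - \left(-12 + 2\right)\right) 2 = \frac{143 \left(-24 - -10\right)}{138} \cdot 2 = \frac{143 \left(-24 + 10\right)}{138} \cdot 2 = \frac{143}{138} \left(-14\right) 2 = \left(- \frac{1001}{69}\right) 2 = - \frac{2002}{69}$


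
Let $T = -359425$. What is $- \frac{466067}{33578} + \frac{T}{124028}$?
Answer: $- \frac{34937065263}{2082306092} \approx -16.778$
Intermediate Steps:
$- \frac{466067}{33578} + \frac{T}{124028} = - \frac{466067}{33578} - \frac{359425}{124028} = - \frac{34937065263}{2082306092}$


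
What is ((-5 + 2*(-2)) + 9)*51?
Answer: 0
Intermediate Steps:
((-5 + 2*(-2)) + 9)*51 = ((-5 - 4) + 9)*51 = (-9 + 9)*51 = 0*51 = 0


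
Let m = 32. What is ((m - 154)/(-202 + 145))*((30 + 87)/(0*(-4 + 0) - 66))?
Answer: -793/209 ≈ -3.7943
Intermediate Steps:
((m - 154)/(-202 + 145))*((30 + 87)/(0*(-4 + 0) - 66)) = ((32 - 154)/(-202 + 145))*((30 + 87)/(0*(-4 + 0) - 66)) = (-122/(-57))*(117/(0*(-4) - 66)) = (-122*(-1/57))*(117/(0 - 66)) = 122*(117/(-66))/57 = 122*(117*(-1/66))/57 = (122/57)*(-39/22) = -793/209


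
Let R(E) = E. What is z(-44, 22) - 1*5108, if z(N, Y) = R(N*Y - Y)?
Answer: -6098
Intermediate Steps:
z(N, Y) = -Y + N*Y (z(N, Y) = N*Y - Y = -Y + N*Y)
z(-44, 22) - 1*5108 = 22*(-1 - 44) - 1*5108 = 22*(-45) - 5108 = -990 - 5108 = -6098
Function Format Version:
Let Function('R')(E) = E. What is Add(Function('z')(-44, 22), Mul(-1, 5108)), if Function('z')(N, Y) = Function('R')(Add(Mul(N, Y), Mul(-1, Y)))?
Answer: -6098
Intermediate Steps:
Function('z')(N, Y) = Add(Mul(-1, Y), Mul(N, Y)) (Function('z')(N, Y) = Add(Mul(N, Y), Mul(-1, Y)) = Add(Mul(-1, Y), Mul(N, Y)))
Add(Function('z')(-44, 22), Mul(-1, 5108)) = Add(Mul(22, Add(-1, -44)), Mul(-1, 5108)) = Add(Mul(22, -45), -5108) = Add(-990, -5108) = -6098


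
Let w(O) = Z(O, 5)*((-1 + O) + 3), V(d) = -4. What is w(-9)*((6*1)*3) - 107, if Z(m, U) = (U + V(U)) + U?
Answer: -863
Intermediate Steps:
Z(m, U) = -4 + 2*U (Z(m, U) = (U - 4) + U = (-4 + U) + U = -4 + 2*U)
w(O) = 12 + 6*O (w(O) = (-4 + 2*5)*((-1 + O) + 3) = (-4 + 10)*(2 + O) = 6*(2 + O) = 12 + 6*O)
w(-9)*((6*1)*3) - 107 = (12 + 6*(-9))*((6*1)*3) - 107 = (12 - 54)*(6*3) - 107 = -42*18 - 107 = -756 - 107 = -863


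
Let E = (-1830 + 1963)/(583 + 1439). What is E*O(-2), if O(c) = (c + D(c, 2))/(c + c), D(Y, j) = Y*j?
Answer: 133/1348 ≈ 0.098665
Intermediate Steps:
O(c) = 3/2 (O(c) = (c + c*2)/(c + c) = (c + 2*c)/((2*c)) = (3*c)*(1/(2*c)) = 3/2)
E = 133/2022 ≈ 0.065776
E*O(-2) = (133/2022)*(3/2) = 133/1348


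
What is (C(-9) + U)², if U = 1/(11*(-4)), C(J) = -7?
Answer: 95481/1936 ≈ 49.319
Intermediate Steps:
U = -1/44 (U = 1/(-44) = -1/44 ≈ -0.022727)
(C(-9) + U)² = (-7 - 1/44)² = (-309/44)² = 95481/1936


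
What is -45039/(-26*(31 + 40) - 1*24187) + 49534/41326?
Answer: 1575400168/537919879 ≈ 2.9287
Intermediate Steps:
-45039/(-26*(31 + 40) - 1*24187) + 49534/41326 = -45039/(-26*71 - 24187) + 49534*(1/41326) = -45039/(-1846 - 24187) + 24767/20663 = -45039/(-26033) + 24767/20663 = -45039*(-1/26033) + 24767/20663 = 45039/26033 + 24767/20663 = 1575400168/537919879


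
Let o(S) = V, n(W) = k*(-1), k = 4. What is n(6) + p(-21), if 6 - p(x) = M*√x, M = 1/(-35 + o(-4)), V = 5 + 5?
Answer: 2 + I*√21/25 ≈ 2.0 + 0.1833*I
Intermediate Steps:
n(W) = -4 (n(W) = 4*(-1) = -4)
V = 10
o(S) = 10
M = -1/25 (M = 1/(-35 + 10) = 1/(-25) = -1/25 ≈ -0.040000)
p(x) = 6 + √x/25 (p(x) = 6 - (-1)*√x/25 = 6 + √x/25)
n(6) + p(-21) = -4 + (6 + √(-21)/25) = -4 + (6 + (I*√21)/25) = -4 + (6 + I*√21/25) = 2 + I*√21/25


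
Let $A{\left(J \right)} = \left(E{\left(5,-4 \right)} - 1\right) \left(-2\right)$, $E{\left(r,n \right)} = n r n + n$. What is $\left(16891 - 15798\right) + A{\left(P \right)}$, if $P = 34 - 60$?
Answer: $943$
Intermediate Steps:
$E{\left(r,n \right)} = n + r n^{2}$ ($E{\left(r,n \right)} = r n^{2} + n = n + r n^{2}$)
$P = -26$ ($P = 34 - 60 = -26$)
$A{\left(J \right)} = -150$ ($A{\left(J \right)} = \left(- 4 \left(1 - 20\right) - 1\right) \left(-2\right) = \left(\left(-4\right) \left(-19\right) - 1\right) \left(-2\right) = \left(76 - 1\right) \left(-2\right) = 75 \left(-2\right) = -150$)
$\left(16891 - 15798\right) + A{\left(P \right)} = \left(16891 - 15798\right) - 150 = 1093 - 150 = 943$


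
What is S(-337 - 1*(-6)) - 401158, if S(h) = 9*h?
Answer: -404137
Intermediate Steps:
S(-337 - 1*(-6)) - 401158 = 9*(-337 - 1*(-6)) - 401158 = 9*(-337 + 6) - 401158 = 9*(-331) - 401158 = -2979 - 401158 = -404137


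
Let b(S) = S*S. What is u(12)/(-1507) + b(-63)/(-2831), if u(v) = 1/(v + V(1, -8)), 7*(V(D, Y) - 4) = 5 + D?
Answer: -705811211/503425406 ≈ -1.4020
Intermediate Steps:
V(D, Y) = 33/7 + D/7 (V(D, Y) = 4 + (5 + D)/7 = 4 + (5/7 + D/7) = 33/7 + D/7)
u(v) = 1/(34/7 + v) (u(v) = 1/(v + (33/7 + (⅐)*1)) = 1/(v + (33/7 + ⅐)) = 1/(v + 34/7) = 1/(34/7 + v))
b(S) = S²
u(12)/(-1507) + b(-63)/(-2831) = (7/(34 + 7*12))/(-1507) + (-63)²/(-2831) = (7/(34 + 84))*(-1/1507) + 3969*(-1/2831) = (7/118)*(-1/1507) - 3969/2831 = -7/177826 - 3969/2831 = -705811211/503425406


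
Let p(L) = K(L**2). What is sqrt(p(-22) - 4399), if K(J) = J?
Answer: 3*I*sqrt(435) ≈ 62.57*I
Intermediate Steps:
p(L) = L**2
sqrt(p(-22) - 4399) = sqrt((-22)**2 - 4399) = sqrt(484 - 4399) = sqrt(-3915) = 3*I*sqrt(435)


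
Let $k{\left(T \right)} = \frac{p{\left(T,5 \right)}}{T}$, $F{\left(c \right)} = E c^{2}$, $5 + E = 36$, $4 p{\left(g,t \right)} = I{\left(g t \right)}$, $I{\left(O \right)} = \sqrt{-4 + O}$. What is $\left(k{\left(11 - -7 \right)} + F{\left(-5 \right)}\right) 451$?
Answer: $349525 + \frac{451 \sqrt{86}}{72} \approx 3.4958 \cdot 10^{5}$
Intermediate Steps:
$p{\left(g,t \right)} = \frac{\sqrt{-4 + g t}}{4}$
$E = 31$ ($E = -5 + 36 = 31$)
$F{\left(c \right)} = 31 c^{2}$
$k{\left(T \right)} = \frac{\sqrt{-4 + 5 T}}{4 T}$ ($k{\left(T \right)} = \frac{\frac{1}{4} \sqrt{-4 + T 5}}{T} = \frac{\frac{1}{4} \sqrt{-4 + 5 T}}{T} = \frac{\sqrt{-4 + 5 T}}{4 T}$)
$\left(k{\left(11 - -7 \right)} + F{\left(-5 \right)}\right) 451 = \left(\frac{\sqrt{-4 + 5 \left(11 - -7\right)}}{4 \left(11 - -7\right)} + 31 \left(-5\right)^{2}\right) 451 = \left(\frac{\sqrt{-4 + 5 \left(11 + 7\right)}}{4 \left(11 + 7\right)} + 31 \cdot 25\right) 451 = \left(\frac{\sqrt{-4 + 5 \cdot 18}}{4 \cdot 18} + 775\right) 451 = \left(\frac{1}{4} \cdot \frac{1}{18} \sqrt{-4 + 90} + 775\right) 451 = \left(\frac{1}{4} \cdot \frac{1}{18} \sqrt{86} + 775\right) 451 = \left(\frac{\sqrt{86}}{72} + 775\right) 451 = \left(775 + \frac{\sqrt{86}}{72}\right) 451 = 349525 + \frac{451 \sqrt{86}}{72}$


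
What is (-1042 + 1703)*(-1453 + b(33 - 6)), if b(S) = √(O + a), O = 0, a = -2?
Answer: -960433 + 661*I*√2 ≈ -9.6043e+5 + 934.79*I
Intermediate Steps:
b(S) = I*√2 (b(S) = √(0 - 2) = √(-2) = I*√2)
(-1042 + 1703)*(-1453 + b(33 - 6)) = (-1042 + 1703)*(-1453 + I*√2) = 661*(-1453 + I*√2) = -960433 + 661*I*√2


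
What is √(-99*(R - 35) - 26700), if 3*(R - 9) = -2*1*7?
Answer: 4*I*√1479 ≈ 153.83*I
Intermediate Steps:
R = 13/3 (R = 9 + (-2*1*7)/3 = 9 + (-2*7)/3 = 9 + (⅓)*(-14) = 9 - 14/3 = 13/3 ≈ 4.3333)
√(-99*(R - 35) - 26700) = √(-99*(13/3 - 35) - 26700) = √(-99*(-92/3) - 26700) = √(3036 - 26700) = √(-23664) = 4*I*√1479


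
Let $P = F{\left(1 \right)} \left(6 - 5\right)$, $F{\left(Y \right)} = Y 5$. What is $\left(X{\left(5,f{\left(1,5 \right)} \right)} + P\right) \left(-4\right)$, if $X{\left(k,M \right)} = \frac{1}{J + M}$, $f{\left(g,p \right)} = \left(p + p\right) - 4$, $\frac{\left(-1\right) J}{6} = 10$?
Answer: $- \frac{538}{27} \approx -19.926$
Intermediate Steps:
$F{\left(Y \right)} = 5 Y$
$J = -60$ ($J = \left(-6\right) 10 = -60$)
$f{\left(g,p \right)} = -4 + 2 p$ ($f{\left(g,p \right)} = 2 p - 4 = -4 + 2 p$)
$X{\left(k,M \right)} = \frac{1}{-60 + M}$
$P = 5$ ($P = 5 \cdot 1 \left(6 - 5\right) = 5 \cdot 1 = 5$)
$\left(X{\left(5,f{\left(1,5 \right)} \right)} + P\right) \left(-4\right) = \left(\frac{1}{-60 + \left(-4 + 2 \cdot 5\right)} + 5\right) \left(-4\right) = \left(\frac{1}{-60 + \left(-4 + 10\right)} + 5\right) \left(-4\right) = \left(\frac{1}{-60 + 6} + 5\right) \left(-4\right) = \left(\frac{1}{-54} + 5\right) \left(-4\right) = \left(- \frac{1}{54} + 5\right) \left(-4\right) = \frac{269}{54} \left(-4\right) = - \frac{538}{27}$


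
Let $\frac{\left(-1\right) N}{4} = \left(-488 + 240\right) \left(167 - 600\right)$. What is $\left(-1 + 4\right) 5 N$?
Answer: $-6443040$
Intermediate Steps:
$N = -429536$ ($N = - 4 \left(-488 + 240\right) \left(167 - 600\right) = - 4 \left(\left(-248\right) \left(-433\right)\right) = \left(-4\right) 107384 = -429536$)
$\left(-1 + 4\right) 5 N = \left(-1 + 4\right) 5 \left(-429536\right) = 3 \cdot 5 \left(-429536\right) = 15 \left(-429536\right) = -6443040$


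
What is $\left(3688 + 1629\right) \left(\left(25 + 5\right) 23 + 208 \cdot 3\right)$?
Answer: $6986538$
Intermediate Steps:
$\left(3688 + 1629\right) \left(\left(25 + 5\right) 23 + 208 \cdot 3\right) = 5317 \left(30 \cdot 23 + 624\right) = 5317 \left(690 + 624\right) = 5317 \cdot 1314 = 6986538$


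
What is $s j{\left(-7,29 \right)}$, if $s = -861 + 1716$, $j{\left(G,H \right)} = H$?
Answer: $24795$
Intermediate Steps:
$s = 855$
$s j{\left(-7,29 \right)} = 855 \cdot 29 = 24795$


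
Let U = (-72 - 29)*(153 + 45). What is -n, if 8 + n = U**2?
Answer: -399919996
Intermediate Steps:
U = -19998 (U = -101*198 = -19998)
n = 399919996 (n = -8 + (-19998)**2 = -8 + 399920004 = 399919996)
-n = -1*399919996 = -399919996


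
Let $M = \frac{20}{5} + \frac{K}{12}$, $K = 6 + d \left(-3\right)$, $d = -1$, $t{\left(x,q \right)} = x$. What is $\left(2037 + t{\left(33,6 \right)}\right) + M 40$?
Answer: $2260$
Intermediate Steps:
$K = 9$ ($K = 6 - -3 = 6 + 3 = 9$)
$M = \frac{19}{4}$ ($M = \frac{20}{5} + \frac{9}{12} = 20 \cdot \frac{1}{5} + 9 \cdot \frac{1}{12} = 4 + \frac{3}{4} = \frac{19}{4} \approx 4.75$)
$\left(2037 + t{\left(33,6 \right)}\right) + M 40 = \left(2037 + 33\right) + \frac{19}{4} \cdot 40 = 2070 + 190 = 2260$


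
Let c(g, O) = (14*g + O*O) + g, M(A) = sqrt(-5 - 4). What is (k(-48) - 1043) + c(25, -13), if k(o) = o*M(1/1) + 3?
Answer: -496 - 144*I ≈ -496.0 - 144.0*I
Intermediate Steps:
M(A) = 3*I (M(A) = sqrt(-9) = 3*I)
c(g, O) = O**2 + 15*g (c(g, O) = (14*g + O**2) + g = (O**2 + 14*g) + g = O**2 + 15*g)
k(o) = 3 + 3*I*o (k(o) = o*(3*I) + 3 = 3*I*o + 3 = 3 + 3*I*o)
(k(-48) - 1043) + c(25, -13) = ((3 + 3*I*(-48)) - 1043) + ((-13)**2 + 15*25) = ((3 - 144*I) - 1043) + (169 + 375) = (-1040 - 144*I) + 544 = -496 - 144*I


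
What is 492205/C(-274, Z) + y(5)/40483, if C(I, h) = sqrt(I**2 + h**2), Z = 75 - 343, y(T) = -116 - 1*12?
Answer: -128/40483 + 98441*sqrt(1469)/2938 ≈ 1284.2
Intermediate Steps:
y(T) = -128 (y(T) = -116 - 12 = -128)
Z = -268
492205/C(-274, Z) + y(5)/40483 = 492205/(sqrt((-274)**2 + (-268)**2)) - 128/40483 = 492205/(sqrt(75076 + 71824)) - 128*1/40483 = 492205/(sqrt(146900)) - 128/40483 = 492205/((10*sqrt(1469))) - 128/40483 = 492205*(sqrt(1469)/14690) - 128/40483 = 98441*sqrt(1469)/2938 - 128/40483 = -128/40483 + 98441*sqrt(1469)/2938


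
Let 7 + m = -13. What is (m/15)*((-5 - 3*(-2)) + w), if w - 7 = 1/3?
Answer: -100/9 ≈ -11.111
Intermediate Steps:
m = -20 (m = -7 - 13 = -20)
w = 22/3 (w = 7 + 1/3 = 7 + ⅓ = 22/3 ≈ 7.3333)
(m/15)*((-5 - 3*(-2)) + w) = (-20/15)*((-5 - 3*(-2)) + 22/3) = (-20*1/15)*((-5 + 6) + 22/3) = -4*(1 + 22/3)/3 = -4/3*25/3 = -100/9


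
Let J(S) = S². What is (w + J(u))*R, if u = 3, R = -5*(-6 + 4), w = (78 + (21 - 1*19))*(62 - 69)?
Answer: -5510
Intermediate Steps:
w = -560 (w = (78 + (21 - 19))*(-7) = (78 + 2)*(-7) = 80*(-7) = -560)
R = 10 (R = -5*(-2) = 10)
(w + J(u))*R = (-560 + 3²)*10 = (-560 + 9)*10 = -551*10 = -5510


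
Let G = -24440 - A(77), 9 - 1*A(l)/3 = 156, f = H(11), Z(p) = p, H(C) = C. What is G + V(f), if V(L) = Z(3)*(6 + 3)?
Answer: -23972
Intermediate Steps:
f = 11
A(l) = -441 (A(l) = 27 - 3*156 = 27 - 468 = -441)
V(L) = 27 (V(L) = 3*(6 + 3) = 3*9 = 27)
G = -23999 (G = -24440 - 1*(-441) = -24440 + 441 = -23999)
G + V(f) = -23999 + 27 = -23972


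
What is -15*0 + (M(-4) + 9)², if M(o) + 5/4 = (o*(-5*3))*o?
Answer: 863041/16 ≈ 53940.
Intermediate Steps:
M(o) = -5/4 - 15*o² (M(o) = -5/4 + (o*(-5*3))*o = -5/4 + (o*(-15))*o = -5/4 + (-15*o)*o = -5/4 - 15*o²)
-15*0 + (M(-4) + 9)² = -15*0 + ((-5/4 - 15*(-4)²) + 9)² = 0 + ((-5/4 - 15*16) + 9)² = 0 + ((-5/4 - 240) + 9)² = 0 + (-965/4 + 9)² = 0 + (-929/4)² = 0 + 863041/16 = 863041/16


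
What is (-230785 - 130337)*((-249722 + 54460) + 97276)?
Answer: 35384900292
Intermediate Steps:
(-230785 - 130337)*((-249722 + 54460) + 97276) = -361122*(-195262 + 97276) = -361122*(-97986) = 35384900292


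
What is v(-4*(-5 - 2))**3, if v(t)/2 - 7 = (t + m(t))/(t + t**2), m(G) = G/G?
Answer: 7645373/2744 ≈ 2786.2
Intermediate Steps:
m(G) = 1
v(t) = 14 + 2*(1 + t)/(t + t**2) (v(t) = 14 + 2*((t + 1)/(t + t**2)) = 14 + 2*((1 + t)/(t + t**2)) = 14 + 2*(1 + t)/(t + t**2))
v(-4*(-5 - 2))**3 = (14 + 2/((-4*(-5 - 2))))**3 = (14 + 2/((-4*(-7))))**3 = (14 + 2/28)**3 = (14 + 2*(1/28))**3 = (14 + 1/14)**3 = (197/14)**3 = 7645373/2744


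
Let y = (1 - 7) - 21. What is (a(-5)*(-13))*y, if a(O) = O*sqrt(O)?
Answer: -1755*I*sqrt(5) ≈ -3924.3*I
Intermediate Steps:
y = -27 (y = -6 - 21 = -27)
a(O) = O**(3/2)
(a(-5)*(-13))*y = ((-5)**(3/2)*(-13))*(-27) = (-5*I*sqrt(5)*(-13))*(-27) = (65*I*sqrt(5))*(-27) = -1755*I*sqrt(5)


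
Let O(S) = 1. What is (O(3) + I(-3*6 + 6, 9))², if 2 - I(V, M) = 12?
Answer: 81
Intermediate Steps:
I(V, M) = -10 (I(V, M) = 2 - 1*12 = 2 - 12 = -10)
(O(3) + I(-3*6 + 6, 9))² = (1 - 10)² = (-9)² = 81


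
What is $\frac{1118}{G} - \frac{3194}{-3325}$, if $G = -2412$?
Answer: $\frac{1993289}{4009950} \approx 0.49709$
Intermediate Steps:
$\frac{1118}{G} - \frac{3194}{-3325} = \frac{1118}{-2412} - \frac{3194}{-3325} = 1118 \left(- \frac{1}{2412}\right) - - \frac{3194}{3325} = - \frac{559}{1206} + \frac{3194}{3325} = \frac{1993289}{4009950}$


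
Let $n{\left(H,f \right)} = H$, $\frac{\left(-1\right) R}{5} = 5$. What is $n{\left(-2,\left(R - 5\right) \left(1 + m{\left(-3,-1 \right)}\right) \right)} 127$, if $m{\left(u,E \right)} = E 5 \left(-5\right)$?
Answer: $-254$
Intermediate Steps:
$R = -25$ ($R = \left(-5\right) 5 = -25$)
$m{\left(u,E \right)} = - 25 E$ ($m{\left(u,E \right)} = 5 E \left(-5\right) = - 25 E$)
$n{\left(-2,\left(R - 5\right) \left(1 + m{\left(-3,-1 \right)}\right) \right)} 127 = \left(-2\right) 127 = -254$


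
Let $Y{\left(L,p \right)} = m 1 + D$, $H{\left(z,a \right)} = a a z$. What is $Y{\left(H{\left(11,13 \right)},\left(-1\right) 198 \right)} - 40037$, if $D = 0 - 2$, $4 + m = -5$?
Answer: $-40048$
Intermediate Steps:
$m = -9$ ($m = -4 - 5 = -9$)
$H{\left(z,a \right)} = z a^{2}$ ($H{\left(z,a \right)} = a^{2} z = z a^{2}$)
$D = -2$
$Y{\left(L,p \right)} = -11$ ($Y{\left(L,p \right)} = \left(-9\right) 1 - 2 = -9 - 2 = -11$)
$Y{\left(H{\left(11,13 \right)},\left(-1\right) 198 \right)} - 40037 = -11 - 40037 = -40048$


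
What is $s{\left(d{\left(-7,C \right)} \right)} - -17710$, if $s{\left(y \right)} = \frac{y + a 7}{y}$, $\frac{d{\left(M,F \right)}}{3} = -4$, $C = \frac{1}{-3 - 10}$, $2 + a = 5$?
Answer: $\frac{70837}{4} \approx 17709.0$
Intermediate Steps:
$a = 3$ ($a = -2 + 5 = 3$)
$C = - \frac{1}{13}$ ($C = \frac{1}{-13} = - \frac{1}{13} \approx -0.076923$)
$d{\left(M,F \right)} = -12$ ($d{\left(M,F \right)} = 3 \left(-4\right) = -12$)
$s{\left(y \right)} = \frac{21 + y}{y}$ ($s{\left(y \right)} = \frac{y + 3 \cdot 7}{y} = \frac{y + 21}{y} = \frac{21 + y}{y}$)
$s{\left(d{\left(-7,C \right)} \right)} - -17710 = \frac{21 - 12}{-12} - -17710 = \left(- \frac{1}{12}\right) 9 + 17710 = - \frac{3}{4} + 17710 = \frac{70837}{4}$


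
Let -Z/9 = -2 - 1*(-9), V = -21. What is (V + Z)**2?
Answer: 7056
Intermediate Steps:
Z = -63 (Z = -9*(-2 - 1*(-9)) = -9*(-2 + 9) = -9*7 = -63)
(V + Z)**2 = (-21 - 63)**2 = (-84)**2 = 7056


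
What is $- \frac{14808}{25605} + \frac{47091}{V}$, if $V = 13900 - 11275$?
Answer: $\frac{25930979}{1493625} \approx 17.361$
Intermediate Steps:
$V = 2625$
$- \frac{14808}{25605} + \frac{47091}{V} = - \frac{14808}{25605} + \frac{47091}{2625} = \left(-14808\right) \frac{1}{25605} + 47091 \cdot \frac{1}{2625} = - \frac{4936}{8535} + \frac{15697}{875} = \frac{25930979}{1493625}$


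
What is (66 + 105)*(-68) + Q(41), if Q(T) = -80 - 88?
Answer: -11796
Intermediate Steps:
Q(T) = -168
(66 + 105)*(-68) + Q(41) = (66 + 105)*(-68) - 168 = 171*(-68) - 168 = -11628 - 168 = -11796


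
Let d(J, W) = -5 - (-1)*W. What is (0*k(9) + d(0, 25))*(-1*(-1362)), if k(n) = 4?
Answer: 27240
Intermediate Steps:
d(J, W) = -5 + W
(0*k(9) + d(0, 25))*(-1*(-1362)) = (0*4 + (-5 + 25))*(-1*(-1362)) = (0 + 20)*1362 = 20*1362 = 27240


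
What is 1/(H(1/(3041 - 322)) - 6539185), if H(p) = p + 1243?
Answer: -2719/17776664297 ≈ -1.5295e-7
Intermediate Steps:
H(p) = 1243 + p
1/(H(1/(3041 - 322)) - 6539185) = 1/((1243 + 1/(3041 - 322)) - 6539185) = 1/((1243 + 1/2719) - 6539185) = 1/(3379718/2719 - 6539185) = 1/(-17776664297/2719) = -2719/17776664297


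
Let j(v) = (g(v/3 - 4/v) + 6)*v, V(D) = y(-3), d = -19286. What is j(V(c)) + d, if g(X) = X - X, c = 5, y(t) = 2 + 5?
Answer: -19244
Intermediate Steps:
y(t) = 7
V(D) = 7
g(X) = 0
j(v) = 6*v (j(v) = (0 + 6)*v = 6*v)
j(V(c)) + d = 6*7 - 19286 = 42 - 19286 = -19244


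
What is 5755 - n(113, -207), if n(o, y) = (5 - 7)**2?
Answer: 5751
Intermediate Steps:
n(o, y) = 4 (n(o, y) = (-2)**2 = 4)
5755 - n(113, -207) = 5755 - 1*4 = 5755 - 4 = 5751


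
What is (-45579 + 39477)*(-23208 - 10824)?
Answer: 207663264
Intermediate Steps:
(-45579 + 39477)*(-23208 - 10824) = -6102*(-34032) = 207663264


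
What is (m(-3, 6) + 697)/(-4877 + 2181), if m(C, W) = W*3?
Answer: -715/2696 ≈ -0.26521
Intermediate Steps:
m(C, W) = 3*W
(m(-3, 6) + 697)/(-4877 + 2181) = (3*6 + 697)/(-4877 + 2181) = (18 + 697)/(-2696) = 715*(-1/2696) = -715/2696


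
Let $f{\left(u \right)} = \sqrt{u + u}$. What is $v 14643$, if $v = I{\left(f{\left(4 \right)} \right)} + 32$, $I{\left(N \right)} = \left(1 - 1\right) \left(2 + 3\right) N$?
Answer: $468576$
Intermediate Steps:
$f{\left(u \right)} = \sqrt{2} \sqrt{u}$ ($f{\left(u \right)} = \sqrt{2 u} = \sqrt{2} \sqrt{u}$)
$I{\left(N \right)} = 0$ ($I{\left(N \right)} = 0 \cdot 5 N = 0 N = 0$)
$v = 32$ ($v = 0 + 32 = 32$)
$v 14643 = 32 \cdot 14643 = 468576$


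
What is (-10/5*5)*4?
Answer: -40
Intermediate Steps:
(-10/5*5)*4 = (-10*⅕*5)*4 = -2*5*4 = -10*4 = -40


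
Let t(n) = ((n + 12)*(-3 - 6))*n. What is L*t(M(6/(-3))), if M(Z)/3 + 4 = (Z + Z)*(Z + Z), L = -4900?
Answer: 76204800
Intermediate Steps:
M(Z) = -12 + 12*Z² (M(Z) = -12 + 3*((Z + Z)*(Z + Z)) = -12 + 3*((2*Z)*(2*Z)) = -12 + 3*(4*Z²) = -12 + 12*Z²)
t(n) = n*(-108 - 9*n) (t(n) = ((12 + n)*(-9))*n = (-108 - 9*n)*n = n*(-108 - 9*n))
L*t(M(6/(-3))) = -(-44100)*(-12 + 12*(6/(-3))²)*(12 + (-12 + 12*(6/(-3))²)) = -(-44100)*(-12 + 12*(6*(-⅓))²)*(12 + (-12 + 12*(6*(-⅓))²)) = -(-44100)*(-12 + 12*(-2)²)*(12 + (-12 + 12*(-2)²)) = -(-44100)*(-12 + 12*4)*(12 + (-12 + 12*4)) = -(-44100)*(-12 + 48)*(12 + (-12 + 48)) = -(-44100)*36*(12 + 36) = -(-44100)*36*48 = -4900*(-15552) = 76204800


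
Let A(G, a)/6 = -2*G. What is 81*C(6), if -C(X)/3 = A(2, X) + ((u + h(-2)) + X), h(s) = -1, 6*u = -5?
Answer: 9639/2 ≈ 4819.5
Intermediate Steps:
u = -⅚ (u = (⅙)*(-5) = -⅚ ≈ -0.83333)
A(G, a) = -12*G (A(G, a) = 6*(-2*G) = -12*G)
C(X) = 155/2 - 3*X (C(X) = -3*(-12*2 + ((-⅚ - 1) + X)) = -3*(-24 + (-11/6 + X)) = -3*(-155/6 + X) = 155/2 - 3*X)
81*C(6) = 81*(155/2 - 3*6) = 81*(155/2 - 18) = 81*(119/2) = 9639/2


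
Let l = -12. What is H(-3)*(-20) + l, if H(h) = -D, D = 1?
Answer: 8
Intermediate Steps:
H(h) = -1 (H(h) = -1*1 = -1)
H(-3)*(-20) + l = -1*(-20) - 12 = 20 - 12 = 8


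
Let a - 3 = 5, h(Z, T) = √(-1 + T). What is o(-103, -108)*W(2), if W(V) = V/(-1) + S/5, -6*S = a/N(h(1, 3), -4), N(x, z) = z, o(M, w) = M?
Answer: 2987/15 ≈ 199.13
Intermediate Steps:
a = 8 (a = 3 + 5 = 8)
S = ⅓ (S = -4/(3*(-4)) = -4*(-1)/(3*4) = -⅙*(-2) = ⅓ ≈ 0.33333)
W(V) = 1/15 - V (W(V) = V/(-1) + (⅓)/5 = V*(-1) + (⅓)*(⅕) = -V + 1/15 = 1/15 - V)
o(-103, -108)*W(2) = -103*(1/15 - 1*2) = -103*(1/15 - 2) = -103*(-29/15) = 2987/15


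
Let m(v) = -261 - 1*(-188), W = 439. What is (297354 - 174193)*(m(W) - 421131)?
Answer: -51875905844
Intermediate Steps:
m(v) = -73 (m(v) = -261 + 188 = -73)
(297354 - 174193)*(m(W) - 421131) = (297354 - 174193)*(-73 - 421131) = 123161*(-421204) = -51875905844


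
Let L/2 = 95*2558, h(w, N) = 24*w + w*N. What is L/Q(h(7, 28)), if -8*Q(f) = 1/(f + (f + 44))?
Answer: -3001659520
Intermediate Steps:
h(w, N) = 24*w + N*w
Q(f) = -1/(8*(44 + 2*f)) (Q(f) = -1/(8*(f + (f + 44))) = -1/(8*(f + (44 + f))) = -1/(8*(44 + 2*f)))
L = 486020 (L = 2*(95*2558) = 2*243010 = 486020)
L/Q(h(7, 28)) = 486020/((-1/(352 + 16*(7*(24 + 28))))) = 486020/((-1/(352 + 16*(7*52)))) = 486020/((-1/(352 + 16*364))) = 486020/((-1/(352 + 5824))) = 486020/((-1/6176)) = 486020/((-1*1/6176)) = 486020/(-1/6176) = 486020*(-6176) = -3001659520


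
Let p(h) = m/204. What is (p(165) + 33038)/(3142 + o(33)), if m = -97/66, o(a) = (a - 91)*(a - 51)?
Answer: 34217195/4335408 ≈ 7.8925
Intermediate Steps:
o(a) = (-91 + a)*(-51 + a)
m = -97/66 (m = -97*1/66 = -97/66 ≈ -1.4697)
p(h) = -97/13464 (p(h) = -97/66/204 = -97/66*1/204 = -97/13464)
(p(165) + 33038)/(3142 + o(33)) = (-97/13464 + 33038)/(3142 + (4641 + 33² - 142*33)) = 444823535/(13464*(3142 + (4641 + 1089 - 4686))) = 444823535/(13464*(3142 + 1044)) = (444823535/13464)/4186 = (444823535/13464)*(1/4186) = 34217195/4335408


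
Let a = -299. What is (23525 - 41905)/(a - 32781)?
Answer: 919/1654 ≈ 0.55562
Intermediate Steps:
(23525 - 41905)/(a - 32781) = (23525 - 41905)/(-299 - 32781) = -18380/(-33080) = -18380*(-1/33080) = 919/1654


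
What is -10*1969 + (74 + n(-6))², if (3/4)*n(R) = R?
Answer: -15334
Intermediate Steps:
n(R) = 4*R/3
-10*1969 + (74 + n(-6))² = -10*1969 + (74 + (4/3)*(-6))² = -19690 + (74 - 8)² = -19690 + 66² = -19690 + 4356 = -15334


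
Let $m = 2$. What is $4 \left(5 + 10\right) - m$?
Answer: $58$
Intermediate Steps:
$4 \left(5 + 10\right) - m = 4 \left(5 + 10\right) - 2 = 4 \cdot 15 - 2 = 60 - 2 = 58$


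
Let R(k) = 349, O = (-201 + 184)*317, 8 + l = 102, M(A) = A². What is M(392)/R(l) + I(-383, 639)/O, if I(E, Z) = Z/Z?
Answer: 828094947/1880761 ≈ 440.30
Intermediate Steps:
I(E, Z) = 1
l = 94 (l = -8 + 102 = 94)
O = -5389 (O = -17*317 = -5389)
M(392)/R(l) + I(-383, 639)/O = 392²/349 + 1/(-5389) = 153664*(1/349) + 1*(-1/5389) = 153664/349 - 1/5389 = 828094947/1880761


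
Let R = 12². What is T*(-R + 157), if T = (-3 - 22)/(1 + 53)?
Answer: -325/54 ≈ -6.0185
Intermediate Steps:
R = 144
T = -25/54 ≈ -0.46296
T*(-R + 157) = -25*(-1*144 + 157)/54 = -25*(-144 + 157)/54 = -25/54*13 = -325/54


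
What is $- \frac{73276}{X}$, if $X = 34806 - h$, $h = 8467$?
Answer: $- \frac{73276}{26339} \approx -2.782$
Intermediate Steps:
$X = 26339$ ($X = 34806 - 8467 = 26339$)
$- \frac{73276}{X} = - \frac{73276}{26339}$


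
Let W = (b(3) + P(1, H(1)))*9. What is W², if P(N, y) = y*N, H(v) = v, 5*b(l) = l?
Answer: 5184/25 ≈ 207.36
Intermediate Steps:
b(l) = l/5
P(N, y) = N*y
W = 72/5 (W = ((⅕)*3 + 1*1)*9 = (⅗ + 1)*9 = (8/5)*9 = 72/5 ≈ 14.400)
W² = (72/5)² = 5184/25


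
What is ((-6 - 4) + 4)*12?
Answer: -72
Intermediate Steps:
((-6 - 4) + 4)*12 = (-10 + 4)*12 = -6*12 = -72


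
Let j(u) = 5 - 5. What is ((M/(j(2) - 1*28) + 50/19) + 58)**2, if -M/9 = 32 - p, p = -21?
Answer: 1707259761/283024 ≈ 6032.2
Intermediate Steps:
j(u) = 0
M = -477 (M = -9*(32 - 1*(-21)) = -9*(32 + 21) = -9*53 = -477)
((M/(j(2) - 1*28) + 50/19) + 58)**2 = ((-477/(0 - 1*28) + 50/19) + 58)**2 = ((-477/(0 - 28) + 50*(1/19)) + 58)**2 = ((-477/(-28) + 50/19) + 58)**2 = ((-477*(-1/28) + 50/19) + 58)**2 = ((477/28 + 50/19) + 58)**2 = (10463/532 + 58)**2 = (41319/532)**2 = 1707259761/283024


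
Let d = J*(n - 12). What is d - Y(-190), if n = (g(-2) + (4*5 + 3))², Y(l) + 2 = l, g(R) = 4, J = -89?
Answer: -63621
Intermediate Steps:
Y(l) = -2 + l
n = 729 (n = (4 + (4*5 + 3))² = (4 + (20 + 3))² = (4 + 23)² = 27² = 729)
d = -63813 (d = -89*(729 - 12) = -89*717 = -63813)
d - Y(-190) = -63813 - (-2 - 190) = -63813 - 1*(-192) = -63813 + 192 = -63621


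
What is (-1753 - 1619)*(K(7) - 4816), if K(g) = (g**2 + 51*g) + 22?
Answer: 14796336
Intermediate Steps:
K(g) = 22 + g**2 + 51*g
(-1753 - 1619)*(K(7) - 4816) = (-1753 - 1619)*((22 + 7**2 + 51*7) - 4816) = -3372*((22 + 49 + 357) - 4816) = -3372*(428 - 4816) = -3372*(-4388) = 14796336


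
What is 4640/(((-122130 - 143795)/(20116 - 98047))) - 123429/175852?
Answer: 12711046441371/9352688620 ≈ 1359.1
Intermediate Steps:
4640/(((-122130 - 143795)/(20116 - 98047))) - 123429/175852 = 4640/((-265925/(-77931))) - 123429*1/175852 = 4640/((-265925*(-1/77931))) - 123429/175852 = 4640/(265925/77931) - 123429/175852 = 4640*(77931/265925) - 123429/175852 = 72319968/53185 - 123429/175852 = 12711046441371/9352688620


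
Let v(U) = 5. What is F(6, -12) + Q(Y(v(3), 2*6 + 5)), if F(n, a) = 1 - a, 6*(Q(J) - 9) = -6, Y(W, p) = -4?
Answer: 21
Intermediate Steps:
Q(J) = 8 (Q(J) = 9 + (⅙)*(-6) = 9 - 1 = 8)
F(6, -12) + Q(Y(v(3), 2*6 + 5)) = (1 - 1*(-12)) + 8 = (1 + 12) + 8 = 13 + 8 = 21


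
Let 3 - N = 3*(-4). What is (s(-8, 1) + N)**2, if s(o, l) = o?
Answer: 49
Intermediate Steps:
N = 15 (N = 3 - 3*(-4) = 3 - 1*(-12) = 3 + 12 = 15)
(s(-8, 1) + N)**2 = (-8 + 15)**2 = 7**2 = 49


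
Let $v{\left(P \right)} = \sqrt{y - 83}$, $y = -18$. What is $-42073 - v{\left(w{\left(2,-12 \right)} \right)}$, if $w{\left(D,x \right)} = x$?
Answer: $-42073 - i \sqrt{101} \approx -42073.0 - 10.05 i$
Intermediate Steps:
$v{\left(P \right)} = i \sqrt{101}$ ($v{\left(P \right)} = \sqrt{-18 - 83} = \sqrt{-101} = i \sqrt{101}$)
$-42073 - v{\left(w{\left(2,-12 \right)} \right)} = -42073 - i \sqrt{101}$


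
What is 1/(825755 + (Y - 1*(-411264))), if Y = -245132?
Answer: 1/991887 ≈ 1.0082e-6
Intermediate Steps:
1/(825755 + (Y - 1*(-411264))) = 1/(825755 + (-245132 - 1*(-411264))) = 1/(825755 + (-245132 + 411264)) = 1/(825755 + 166132) = 1/991887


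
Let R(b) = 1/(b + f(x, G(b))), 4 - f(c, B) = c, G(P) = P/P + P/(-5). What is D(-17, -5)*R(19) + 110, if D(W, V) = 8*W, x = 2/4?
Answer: 4678/45 ≈ 103.96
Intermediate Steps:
G(P) = 1 - P/5 (G(P) = 1 + P*(-⅕) = 1 - P/5)
x = ½ (x = 2*(¼) = ½ ≈ 0.50000)
f(c, B) = 4 - c
R(b) = 1/(7/2 + b) (R(b) = 1/(b + (4 - 1*½)) = 1/(b + (4 - ½)) = 1/(b + 7/2) = 1/(7/2 + b))
D(-17, -5)*R(19) + 110 = (8*(-17))*(2/(7 + 2*19)) + 110 = -272/(7 + 38) + 110 = -272/45 + 110 = 4678/45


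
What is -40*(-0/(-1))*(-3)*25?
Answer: 0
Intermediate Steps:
-40*(-0/(-1))*(-3)*25 = -40*(-0*(-1))*(-3)*25 = -40*(-4*0)*(-3)*25 = -0*(-3)*25 = -40*0*25 = 0*25 = 0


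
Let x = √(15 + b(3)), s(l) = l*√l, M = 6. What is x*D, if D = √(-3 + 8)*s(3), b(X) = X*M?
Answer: 9*√55 ≈ 66.746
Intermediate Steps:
s(l) = l^(3/2)
b(X) = 6*X (b(X) = X*6 = 6*X)
D = 3*√15 (D = √(-3 + 8)*3^(3/2) = √5*(3*√3) = 3*√15 ≈ 11.619)
x = √33 (x = √(15 + 6*3) = √(15 + 18) = √33 ≈ 5.7446)
x*D = √33*(3*√15) = 9*√55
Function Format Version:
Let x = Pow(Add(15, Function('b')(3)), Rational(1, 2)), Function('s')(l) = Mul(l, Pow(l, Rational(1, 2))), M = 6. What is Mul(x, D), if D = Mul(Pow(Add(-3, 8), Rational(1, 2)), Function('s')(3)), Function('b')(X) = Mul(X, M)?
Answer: Mul(9, Pow(55, Rational(1, 2))) ≈ 66.746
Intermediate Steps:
Function('s')(l) = Pow(l, Rational(3, 2))
Function('b')(X) = Mul(6, X) (Function('b')(X) = Mul(X, 6) = Mul(6, X))
D = Mul(3, Pow(15, Rational(1, 2))) (D = Mul(Pow(Add(-3, 8), Rational(1, 2)), Pow(3, Rational(3, 2))) = Mul(Pow(5, Rational(1, 2)), Mul(3, Pow(3, Rational(1, 2)))) = Mul(3, Pow(15, Rational(1, 2))) ≈ 11.619)
x = Pow(33, Rational(1, 2)) (x = Pow(Add(15, Mul(6, 3)), Rational(1, 2)) = Pow(Add(15, 18), Rational(1, 2)) = Pow(33, Rational(1, 2)) ≈ 5.7446)
Mul(x, D) = Mul(Pow(33, Rational(1, 2)), Mul(3, Pow(15, Rational(1, 2)))) = Mul(9, Pow(55, Rational(1, 2)))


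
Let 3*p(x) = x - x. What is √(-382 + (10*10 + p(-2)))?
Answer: I*√282 ≈ 16.793*I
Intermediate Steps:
p(x) = 0 (p(x) = (x - x)/3 = (⅓)*0 = 0)
√(-382 + (10*10 + p(-2))) = √(-382 + (10*10 + 0)) = √(-382 + (100 + 0)) = √(-382 + 100) = √(-282) = I*√282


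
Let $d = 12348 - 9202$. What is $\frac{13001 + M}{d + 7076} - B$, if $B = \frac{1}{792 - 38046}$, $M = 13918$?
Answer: $\frac{250712662}{95202597} \approx 2.6335$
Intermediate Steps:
$d = 3146$ ($d = 12348 - 9202 = 3146$)
$B = - \frac{1}{37254}$ ($B = \frac{1}{-37254} = - \frac{1}{37254} \approx -2.6843 \cdot 10^{-5}$)
$\frac{13001 + M}{d + 7076} - B = \frac{13001 + 13918}{3146 + 7076} - - \frac{1}{37254} = \frac{26919}{10222} + \frac{1}{37254} = \frac{250712662}{95202597}$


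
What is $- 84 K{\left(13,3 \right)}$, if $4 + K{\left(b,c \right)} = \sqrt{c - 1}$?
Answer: $336 - 84 \sqrt{2} \approx 217.21$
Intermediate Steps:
$K{\left(b,c \right)} = -4 + \sqrt{-1 + c}$ ($K{\left(b,c \right)} = -4 + \sqrt{c - 1} = -4 + \sqrt{-1 + c}$)
$- 84 K{\left(13,3 \right)} = - 84 \left(-4 + \sqrt{-1 + 3}\right) = - 84 \left(-4 + \sqrt{2}\right) = 336 - 84 \sqrt{2}$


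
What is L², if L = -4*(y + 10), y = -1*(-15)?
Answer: 10000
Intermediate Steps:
y = 15
L = -100 (L = -4*(15 + 10) = -4*25 = -100)
L² = (-100)² = 10000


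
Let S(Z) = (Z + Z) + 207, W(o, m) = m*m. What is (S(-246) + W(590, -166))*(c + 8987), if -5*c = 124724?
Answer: -2175925819/5 ≈ -4.3519e+8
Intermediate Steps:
c = -124724/5 (c = -1/5*124724 = -124724/5 ≈ -24945.)
W(o, m) = m**2
S(Z) = 207 + 2*Z (S(Z) = 2*Z + 207 = 207 + 2*Z)
(S(-246) + W(590, -166))*(c + 8987) = ((207 + 2*(-246)) + (-166)**2)*(-124724/5 + 8987) = ((207 - 492) + 27556)*(-79789/5) = (-285 + 27556)*(-79789/5) = 27271*(-79789/5) = -2175925819/5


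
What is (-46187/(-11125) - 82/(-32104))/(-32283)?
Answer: -82427761/640561079500 ≈ -0.00012868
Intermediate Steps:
(-46187/(-11125) - 82/(-32104))/(-32283) = (-46187*(-1/11125) - 82*(-1/32104))*(-1/32283) = (46187/11125 + 41/16052)*(-1/32283) = (741849849/178578500)*(-1/32283) = -82427761/640561079500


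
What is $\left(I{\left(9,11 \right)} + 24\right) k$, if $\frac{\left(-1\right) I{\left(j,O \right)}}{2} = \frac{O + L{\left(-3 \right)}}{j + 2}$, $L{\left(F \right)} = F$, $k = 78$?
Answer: $\frac{19344}{11} \approx 1758.5$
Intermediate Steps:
$I{\left(j,O \right)} = - \frac{2 \left(-3 + O\right)}{2 + j}$ ($I{\left(j,O \right)} = - 2 \frac{O - 3}{j + 2} = - 2 \frac{-3 + O}{2 + j} = - \frac{2 \left(-3 + O\right)}{2 + j}$)
$\left(I{\left(9,11 \right)} + 24\right) k = \left(\frac{2 \left(3 - 11\right)}{2 + 9} + 24\right) 78 = \left(\frac{2 \left(3 - 11\right)}{11} + 24\right) 78 = \left(2 \cdot \frac{1}{11} \left(-8\right) + 24\right) 78 = \left(- \frac{16}{11} + 24\right) 78 = \frac{248}{11} \cdot 78 = \frac{19344}{11}$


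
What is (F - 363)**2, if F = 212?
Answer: 22801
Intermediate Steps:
(F - 363)**2 = (212 - 363)**2 = (-151)**2 = 22801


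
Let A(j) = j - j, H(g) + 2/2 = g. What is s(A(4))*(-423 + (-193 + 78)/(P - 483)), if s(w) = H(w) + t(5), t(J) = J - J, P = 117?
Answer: 154703/366 ≈ 422.69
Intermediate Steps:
H(g) = -1 + g
t(J) = 0
A(j) = 0
s(w) = -1 + w (s(w) = (-1 + w) + 0 = -1 + w)
s(A(4))*(-423 + (-193 + 78)/(P - 483)) = (-1 + 0)*(-423 + (-193 + 78)/(117 - 483)) = -(-423 - 115/(-366)) = -(-423 - 115*(-1/366)) = -(-423 + 115/366) = -1*(-154703/366) = 154703/366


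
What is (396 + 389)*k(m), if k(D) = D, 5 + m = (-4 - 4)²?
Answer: 46315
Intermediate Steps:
m = 59 (m = -5 + (-4 - 4)² = -5 + (-8)² = -5 + 64 = 59)
(396 + 389)*k(m) = (396 + 389)*59 = 785*59 = 46315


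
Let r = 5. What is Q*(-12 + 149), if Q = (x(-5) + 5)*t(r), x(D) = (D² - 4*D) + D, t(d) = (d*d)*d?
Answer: 770625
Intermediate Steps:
t(d) = d³ (t(d) = d²*d = d³)
x(D) = D² - 3*D
Q = 5625 (Q = (-5*(-3 - 5) + 5)*5³ = (-5*(-8) + 5)*125 = (40 + 5)*125 = 45*125 = 5625)
Q*(-12 + 149) = 5625*(-12 + 149) = 5625*137 = 770625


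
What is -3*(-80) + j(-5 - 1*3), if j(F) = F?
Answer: 232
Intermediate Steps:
-3*(-80) + j(-5 - 1*3) = -3*(-80) + (-5 - 1*3) = 240 + (-5 - 3) = 240 - 8 = 232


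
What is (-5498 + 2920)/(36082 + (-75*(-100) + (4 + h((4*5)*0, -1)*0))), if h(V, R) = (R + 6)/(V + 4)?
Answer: -1289/21793 ≈ -0.059147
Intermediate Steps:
h(V, R) = (6 + R)/(4 + V)
(-5498 + 2920)/(36082 + (-75*(-100) + (4 + h((4*5)*0, -1)*0))) = (-5498 + 2920)/(36082 + (-75*(-100) + (4 + ((6 - 1)/(4 + (4*5)*0))*0))) = -2578/(36082 + (7500 + (4 + (5/(4 + 20*0))*0))) = -2578/(36082 + (7500 + (4 + (5/(4 + 0))*0))) = -2578/(36082 + (7500 + (4 + (5/4)*0))) = -2578/(36082 + (7500 + (4 + 0))) = -2578/(36082 + (7500 + 4)) = -2578/(36082 + 7504) = -2578/43586 = -2578*1/43586 = -1289/21793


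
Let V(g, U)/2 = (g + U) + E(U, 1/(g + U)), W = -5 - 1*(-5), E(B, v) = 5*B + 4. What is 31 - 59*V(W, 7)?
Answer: -5397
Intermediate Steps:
E(B, v) = 4 + 5*B
W = 0 (W = -5 + 5 = 0)
V(g, U) = 8 + 2*g + 12*U (V(g, U) = 2*((g + U) + (4 + 5*U)) = 2*((U + g) + (4 + 5*U)) = 2*(4 + g + 6*U) = 8 + 2*g + 12*U)
31 - 59*V(W, 7) = 31 - 59*(8 + 2*0 + 12*7) = 31 - 59*(8 + 0 + 84) = 31 - 59*92 = 31 - 5428 = -5397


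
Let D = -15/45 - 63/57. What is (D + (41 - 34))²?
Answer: 100489/3249 ≈ 30.929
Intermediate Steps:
D = -82/57 (D = -15*1/45 - 63*1/57 = -⅓ - 21/19 = -82/57 ≈ -1.4386)
(D + (41 - 34))² = (-82/57 + (41 - 34))² = (-82/57 + 7)² = (317/57)² = 100489/3249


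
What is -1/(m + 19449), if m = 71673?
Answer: -1/91122 ≈ -1.0974e-5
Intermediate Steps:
-1/(m + 19449) = -1/(71673 + 19449) = -1/91122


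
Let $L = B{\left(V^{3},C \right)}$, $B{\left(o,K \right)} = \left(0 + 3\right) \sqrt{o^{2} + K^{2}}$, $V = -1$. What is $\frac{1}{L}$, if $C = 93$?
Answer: $\frac{\sqrt{346}}{5190} \approx 0.003584$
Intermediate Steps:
$B{\left(o,K \right)} = 3 \sqrt{K^{2} + o^{2}}$
$L = 15 \sqrt{346}$ ($L = 3 \sqrt{93^{2} + \left(\left(-1\right)^{3}\right)^{2}} = 3 \sqrt{8649 + \left(-1\right)^{2}} = 3 \sqrt{8649 + 1} = 3 \sqrt{8650} = 3 \cdot 5 \sqrt{346} = 15 \sqrt{346} \approx 279.02$)
$\frac{1}{L} = \frac{1}{15 \sqrt{346}} = \frac{\sqrt{346}}{5190}$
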